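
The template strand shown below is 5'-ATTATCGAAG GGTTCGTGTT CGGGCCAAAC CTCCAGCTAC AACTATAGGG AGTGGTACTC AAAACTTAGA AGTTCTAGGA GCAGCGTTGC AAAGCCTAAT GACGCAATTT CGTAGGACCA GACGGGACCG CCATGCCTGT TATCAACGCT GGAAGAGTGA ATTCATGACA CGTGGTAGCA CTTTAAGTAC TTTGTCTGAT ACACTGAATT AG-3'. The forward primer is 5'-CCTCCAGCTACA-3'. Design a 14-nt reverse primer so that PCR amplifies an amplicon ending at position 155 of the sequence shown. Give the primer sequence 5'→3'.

The forward primer binds at positions 30–41; the product's 3' end on the top strand is position 155.
The reverse primer anneals to the top strand over positions 142–155, i.e. to ATCAACGCTGGAAG.
Its sequence written 5'→3' is the reverse complement: CTTCCAGCGTTGAT.

5'-CTTCCAGCGTTGAT-3'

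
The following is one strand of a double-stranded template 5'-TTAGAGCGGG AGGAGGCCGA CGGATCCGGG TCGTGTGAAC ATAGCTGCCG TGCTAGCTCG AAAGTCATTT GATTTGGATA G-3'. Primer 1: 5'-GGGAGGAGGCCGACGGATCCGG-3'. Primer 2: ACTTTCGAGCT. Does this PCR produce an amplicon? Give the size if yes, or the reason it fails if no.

Yes — a 58 bp product.

Primer 1 (GGGAGGAGGCCGACGGATCCGG) matches the top strand at positions 8–29; it acts as a forward primer.
Primer 2's reverse complement is AGCTCGAAAGT, matching the top strand at positions 55–65; it acts as a reverse primer.
The 3' ends face each other across positions 8–65, giving a 58 bp product.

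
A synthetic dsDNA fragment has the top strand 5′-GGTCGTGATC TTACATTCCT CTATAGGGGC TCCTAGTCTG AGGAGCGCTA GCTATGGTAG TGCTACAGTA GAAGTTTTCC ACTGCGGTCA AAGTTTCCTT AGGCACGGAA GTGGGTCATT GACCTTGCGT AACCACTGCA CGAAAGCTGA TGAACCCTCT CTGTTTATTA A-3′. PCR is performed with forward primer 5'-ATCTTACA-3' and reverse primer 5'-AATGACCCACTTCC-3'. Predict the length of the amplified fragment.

113 bp

Forward primer ATCTTACA is found on the top strand at positions 8–15.
Reverse complement of the reverse primer: GGAAGTGGGTCATT. This occurs on the top strand at positions 107–120.
The product runs from position 8 to position 120, so its length is 120 − 8 + 1 = 113 bp.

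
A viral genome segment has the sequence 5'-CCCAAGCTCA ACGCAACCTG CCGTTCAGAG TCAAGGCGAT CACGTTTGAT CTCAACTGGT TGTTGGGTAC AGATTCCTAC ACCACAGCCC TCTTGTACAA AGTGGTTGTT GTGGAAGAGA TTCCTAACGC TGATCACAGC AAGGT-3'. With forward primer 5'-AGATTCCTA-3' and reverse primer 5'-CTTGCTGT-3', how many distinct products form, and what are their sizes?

Two products: 73 bp, 26 bp

The forward primer AGATTCCTA matches the top strand at positions 71–79, 118–126.
The reverse primer's reverse complement is ACAGCAAG, matching at positions 136–143.
Each forward site pairs with the reverse site to give a product ending at position 143: sizes 73, 26 bp.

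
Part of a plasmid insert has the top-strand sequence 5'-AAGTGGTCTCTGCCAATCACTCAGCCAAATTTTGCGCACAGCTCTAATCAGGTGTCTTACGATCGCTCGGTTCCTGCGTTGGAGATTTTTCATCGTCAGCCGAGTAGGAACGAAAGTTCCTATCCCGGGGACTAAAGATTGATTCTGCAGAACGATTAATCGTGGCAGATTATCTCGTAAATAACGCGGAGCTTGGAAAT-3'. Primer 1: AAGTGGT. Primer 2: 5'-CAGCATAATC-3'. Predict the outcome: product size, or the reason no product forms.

No product — primer 2 has no binding site in the template.

Primer 2 (CAGCATAATC) does not match the top strand, and its reverse complement GATTATGCTG does not match either.
With no annealing site for primer 2, no amplification occurs.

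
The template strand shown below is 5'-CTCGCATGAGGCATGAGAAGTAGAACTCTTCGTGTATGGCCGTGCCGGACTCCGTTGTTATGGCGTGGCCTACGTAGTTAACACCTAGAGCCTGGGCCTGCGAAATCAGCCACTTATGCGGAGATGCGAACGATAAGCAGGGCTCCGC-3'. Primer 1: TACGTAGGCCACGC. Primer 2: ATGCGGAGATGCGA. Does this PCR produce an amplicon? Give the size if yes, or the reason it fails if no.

Primer 1 (TACGTAGGCCACGC) has reverse complement GCGTGGCCTACGTA, which matches the top strand at positions 63–76; primer 1 anneals to the top strand there with its 3' end pointing upstream toward position 63.
Primer 2 (ATGCGGAGATGCGA) matches the top strand directly at positions 116–129; it anneals to the bottom strand with its 3' end pointing downstream toward position 129.
The 3' ends diverge (primer 1 extends toward position 1, primer 2 toward position 148), so the primers never converge on a shared product.

No product — the primers' 3' ends point away from each other.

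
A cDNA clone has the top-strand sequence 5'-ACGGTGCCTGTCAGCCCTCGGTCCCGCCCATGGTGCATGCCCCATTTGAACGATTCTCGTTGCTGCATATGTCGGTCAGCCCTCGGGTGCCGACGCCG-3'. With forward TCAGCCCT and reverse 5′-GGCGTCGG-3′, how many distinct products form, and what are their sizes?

The forward primer TCAGCCCT matches the top strand at positions 11–18, 76–83.
The reverse primer's reverse complement is CCGACGCC, matching at positions 90–97.
Each forward site pairs with the reverse site to give a product ending at position 97: sizes 87, 22 bp.

Two products: 87 bp, 22 bp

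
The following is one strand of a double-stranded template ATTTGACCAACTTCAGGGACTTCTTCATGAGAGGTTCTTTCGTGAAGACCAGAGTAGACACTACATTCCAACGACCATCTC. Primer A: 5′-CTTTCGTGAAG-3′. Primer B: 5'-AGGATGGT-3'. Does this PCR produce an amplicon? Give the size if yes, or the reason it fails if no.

Primer B (AGGATGGT) does not match the top strand, and its reverse complement ACCATCCT does not match either.
With no annealing site for primer B, no amplification occurs.

No product — primer B has no binding site in the template.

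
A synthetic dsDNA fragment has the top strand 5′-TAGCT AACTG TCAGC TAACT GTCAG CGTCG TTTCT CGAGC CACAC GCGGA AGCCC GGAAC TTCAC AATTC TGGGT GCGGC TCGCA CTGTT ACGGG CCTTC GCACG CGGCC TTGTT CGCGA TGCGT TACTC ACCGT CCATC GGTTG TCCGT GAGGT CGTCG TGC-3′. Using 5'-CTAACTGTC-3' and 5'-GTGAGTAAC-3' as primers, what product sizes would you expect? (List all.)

129 bp, 118 bp

The forward primer CTAACTGTC matches the top strand at positions 4–12, 15–23.
The reverse primer's reverse complement is GTTACTCAC, matching at positions 124–132.
Each forward site pairs with the reverse site to give a product ending at position 132: sizes 129, 118 bp.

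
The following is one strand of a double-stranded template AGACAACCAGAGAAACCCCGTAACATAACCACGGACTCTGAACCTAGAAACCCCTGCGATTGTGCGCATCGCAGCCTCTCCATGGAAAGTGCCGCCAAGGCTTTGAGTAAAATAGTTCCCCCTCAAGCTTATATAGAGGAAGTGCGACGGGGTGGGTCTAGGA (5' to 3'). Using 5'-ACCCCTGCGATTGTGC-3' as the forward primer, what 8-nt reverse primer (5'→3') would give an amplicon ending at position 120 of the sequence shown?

5'-GGGAACTA-3'

The forward primer binds at positions 50–65; the product's 3' end on the top strand is position 120.
The reverse primer anneals to the top strand over positions 113–120, i.e. to TAGTTCCC.
Its sequence written 5'→3' is the reverse complement: GGGAACTA.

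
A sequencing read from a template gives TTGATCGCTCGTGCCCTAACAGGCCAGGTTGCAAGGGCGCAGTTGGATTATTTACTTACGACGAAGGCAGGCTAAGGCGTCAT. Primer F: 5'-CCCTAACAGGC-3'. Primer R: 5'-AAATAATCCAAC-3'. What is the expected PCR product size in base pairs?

Scanning the template, CCCTAACAGGC occurs at positions 14–24; this primer anneals to the bottom strand there with its 3' end pointing downstream.
The reverse primer's reverse complement is GTTGGATTATTT, which matches the template at positions 42–53.
Product length = (reverse-primer end) − (forward-primer start) + 1 = 53 − 14 + 1 = 40 bp.

40 bp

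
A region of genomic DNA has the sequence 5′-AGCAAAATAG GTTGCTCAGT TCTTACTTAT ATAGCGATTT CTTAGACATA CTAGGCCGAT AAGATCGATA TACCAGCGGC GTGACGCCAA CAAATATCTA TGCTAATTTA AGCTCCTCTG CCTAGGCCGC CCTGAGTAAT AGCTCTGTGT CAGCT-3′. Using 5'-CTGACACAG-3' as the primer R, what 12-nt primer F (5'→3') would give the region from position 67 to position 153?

The reverse primer's reverse complement CTGTGTCAG matches the template at positions 145–153; the product starts at position 67.
The forward primer is identical to the top strand over positions 67–78: GATATACCAGCG.

5'-GATATACCAGCG-3'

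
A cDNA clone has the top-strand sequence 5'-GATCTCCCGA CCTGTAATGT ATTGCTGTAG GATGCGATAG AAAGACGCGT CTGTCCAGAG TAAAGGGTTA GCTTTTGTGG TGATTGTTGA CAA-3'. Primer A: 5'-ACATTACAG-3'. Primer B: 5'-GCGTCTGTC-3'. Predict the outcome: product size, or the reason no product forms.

No product — the primers' 3' ends point away from each other.

Primer A (ACATTACAG) has reverse complement CTGTAATGT, which matches the top strand at positions 12–20; primer A anneals to the top strand there with its 3' end pointing upstream toward position 12.
Primer B (GCGTCTGTC) matches the top strand directly at positions 47–55; it anneals to the bottom strand with its 3' end pointing downstream toward position 55.
The 3' ends diverge (primer A extends toward position 1, primer B toward position 93), so the primers never converge on a shared product.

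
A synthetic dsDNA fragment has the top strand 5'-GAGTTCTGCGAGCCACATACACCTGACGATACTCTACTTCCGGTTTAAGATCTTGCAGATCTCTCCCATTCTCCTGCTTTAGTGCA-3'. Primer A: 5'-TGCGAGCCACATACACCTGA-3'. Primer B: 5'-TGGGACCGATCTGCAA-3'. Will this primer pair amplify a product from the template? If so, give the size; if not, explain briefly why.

Primer B (TGGGACCGATCTGCAA) does not match the top strand, and its reverse complement TTGCAGATCGGTCCCA does not match either.
With no annealing site for primer B, no amplification occurs.

No product — primer B has no binding site in the template.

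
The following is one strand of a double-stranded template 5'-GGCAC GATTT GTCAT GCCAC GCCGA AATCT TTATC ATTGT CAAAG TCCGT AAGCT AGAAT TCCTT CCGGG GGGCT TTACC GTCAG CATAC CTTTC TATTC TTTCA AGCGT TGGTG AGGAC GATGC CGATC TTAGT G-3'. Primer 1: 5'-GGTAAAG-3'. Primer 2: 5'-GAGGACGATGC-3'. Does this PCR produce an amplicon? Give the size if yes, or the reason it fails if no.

No product — the primers' 3' ends point away from each other.

Primer 1 (GGTAAAG) has reverse complement CTTTACC, which matches the top strand at positions 74–80; primer 1 anneals to the top strand there with its 3' end pointing upstream toward position 74.
Primer 2 (GAGGACGATGC) matches the top strand directly at positions 115–125; it anneals to the bottom strand with its 3' end pointing downstream toward position 125.
The 3' ends diverge (primer 1 extends toward position 1, primer 2 toward position 136), so the primers never converge on a shared product.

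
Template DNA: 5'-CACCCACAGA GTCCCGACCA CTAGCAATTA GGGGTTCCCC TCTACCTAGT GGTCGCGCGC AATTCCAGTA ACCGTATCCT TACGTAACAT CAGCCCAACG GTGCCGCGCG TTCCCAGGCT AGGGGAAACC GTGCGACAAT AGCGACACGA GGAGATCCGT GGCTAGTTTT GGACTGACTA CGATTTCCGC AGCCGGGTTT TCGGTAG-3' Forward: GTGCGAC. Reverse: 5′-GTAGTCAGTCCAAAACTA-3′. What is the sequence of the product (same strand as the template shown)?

5'-GTGCGACAATAGCGACACGAGGAGATCCGTGGCTAGTTTTGGACTGACTAC-3'

The forward primer matches the template at positions 131–137.
Reverse complement of the reverse primer: TAGTTTTGGACTGACTAC. This occurs on the top strand at positions 164–181.
The product is the template from position 131 through 181 (51 bp).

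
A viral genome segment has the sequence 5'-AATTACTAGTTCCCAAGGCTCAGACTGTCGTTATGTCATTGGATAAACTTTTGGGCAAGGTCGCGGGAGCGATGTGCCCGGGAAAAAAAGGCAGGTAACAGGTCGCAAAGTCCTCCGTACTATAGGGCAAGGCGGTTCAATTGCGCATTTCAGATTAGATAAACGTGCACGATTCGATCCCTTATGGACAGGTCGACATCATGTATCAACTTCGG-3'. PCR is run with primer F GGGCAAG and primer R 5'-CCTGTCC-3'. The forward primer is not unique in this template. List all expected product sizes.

140 bp, 68 bp

The forward primer GGGCAAG matches the top strand at positions 53–59, 125–131.
The reverse primer's reverse complement is GGACAGG, matching at positions 186–192.
Each forward site pairs with the reverse site to give a product ending at position 192: sizes 140, 68 bp.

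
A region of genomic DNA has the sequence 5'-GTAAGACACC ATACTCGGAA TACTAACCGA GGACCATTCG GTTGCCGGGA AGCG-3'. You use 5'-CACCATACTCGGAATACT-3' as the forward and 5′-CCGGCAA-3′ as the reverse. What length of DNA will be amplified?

The forward primer matches the template at positions 7–24.
Taking the reverse complement of CCGGCAA gives TTGCCGG, found at positions 42–48 on the template; the primer anneals here to the top strand with its 3' end pointing upstream.
The product runs from position 7 to position 48, so its length is 48 − 7 + 1 = 42 bp.

42 bp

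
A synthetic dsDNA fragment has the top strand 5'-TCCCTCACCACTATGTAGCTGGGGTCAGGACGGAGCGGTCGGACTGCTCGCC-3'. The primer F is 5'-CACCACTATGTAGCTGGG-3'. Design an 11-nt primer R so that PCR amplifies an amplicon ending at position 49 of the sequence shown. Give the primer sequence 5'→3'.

The forward primer binds at positions 6–23; the product's 3' end on the top strand is position 49.
The reverse primer anneals to the top strand over positions 39–49, i.e. to TCGGACTGCTC.
Its sequence written 5'→3' is the reverse complement: GAGCAGTCCGA.

5'-GAGCAGTCCGA-3'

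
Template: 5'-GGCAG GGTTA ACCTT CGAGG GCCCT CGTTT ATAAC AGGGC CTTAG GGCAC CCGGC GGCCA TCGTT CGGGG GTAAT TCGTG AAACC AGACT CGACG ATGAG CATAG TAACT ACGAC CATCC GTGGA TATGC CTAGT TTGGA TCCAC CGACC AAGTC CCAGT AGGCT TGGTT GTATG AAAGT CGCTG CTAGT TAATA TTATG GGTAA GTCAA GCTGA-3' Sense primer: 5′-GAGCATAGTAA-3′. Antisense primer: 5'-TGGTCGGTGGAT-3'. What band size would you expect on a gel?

54 bp

Scanning the template, GAGCATAGTAA occurs at positions 98–108; this primer anneals to the bottom strand there with its 3' end pointing downstream.
Reverse complement of the reverse primer: ATCCACCGACCA. This occurs on the top strand at positions 140–151.
Product length = (reverse-primer end) − (forward-primer start) + 1 = 151 − 98 + 1 = 54 bp.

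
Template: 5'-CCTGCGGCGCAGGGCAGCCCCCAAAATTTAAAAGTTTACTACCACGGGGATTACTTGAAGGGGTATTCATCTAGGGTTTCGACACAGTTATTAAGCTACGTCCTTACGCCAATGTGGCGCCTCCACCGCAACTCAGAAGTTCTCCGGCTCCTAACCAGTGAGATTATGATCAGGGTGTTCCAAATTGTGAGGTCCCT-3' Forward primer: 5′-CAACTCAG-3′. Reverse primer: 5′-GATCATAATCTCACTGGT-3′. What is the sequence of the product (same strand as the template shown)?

5'-CAACTCAGAAGTTCTCCGGCTCCTAACCAGTGAGATTATGATC-3'

Scanning the template, CAACTCAG occurs at positions 129–136; this primer anneals to the bottom strand there with its 3' end pointing downstream.
Reverse complement of the reverse primer: ACCAGTGAGATTATGATC. This occurs on the top strand at positions 154–171.
The product is the template from position 129 through 171 (43 bp).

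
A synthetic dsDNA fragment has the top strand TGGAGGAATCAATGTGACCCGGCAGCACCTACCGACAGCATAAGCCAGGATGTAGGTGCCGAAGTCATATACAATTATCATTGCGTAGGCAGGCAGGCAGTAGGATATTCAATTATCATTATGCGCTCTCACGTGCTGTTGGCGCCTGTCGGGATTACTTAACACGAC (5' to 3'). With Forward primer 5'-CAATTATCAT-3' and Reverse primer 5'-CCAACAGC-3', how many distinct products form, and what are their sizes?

The forward primer CAATTATCAT matches the top strand at positions 72–81, 110–119.
The reverse primer's reverse complement is GCTGTTGG, matching at positions 135–142.
Each forward site pairs with the reverse site to give a product ending at position 142: sizes 71, 33 bp.

Two products: 71 bp, 33 bp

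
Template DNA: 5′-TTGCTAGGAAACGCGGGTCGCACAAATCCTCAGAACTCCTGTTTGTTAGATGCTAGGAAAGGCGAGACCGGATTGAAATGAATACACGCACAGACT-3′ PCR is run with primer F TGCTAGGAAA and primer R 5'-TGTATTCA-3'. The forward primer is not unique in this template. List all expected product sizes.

85 bp, 36 bp

The forward primer TGCTAGGAAA matches the top strand at positions 2–11, 51–60.
The reverse primer's reverse complement is TGAATACA, matching at positions 79–86.
Each forward site pairs with the reverse site to give a product ending at position 86: sizes 85, 36 bp.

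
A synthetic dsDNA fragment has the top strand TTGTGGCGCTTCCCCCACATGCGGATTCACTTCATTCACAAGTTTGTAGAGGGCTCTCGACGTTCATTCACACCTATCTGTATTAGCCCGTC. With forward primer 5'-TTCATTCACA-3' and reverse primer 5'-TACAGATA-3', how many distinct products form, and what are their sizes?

The forward primer TTCATTCACA matches the top strand at positions 31–40, 63–72.
The reverse primer's reverse complement is TATCTGTA, matching at positions 75–82.
Each forward site pairs with the reverse site to give a product ending at position 82: sizes 52, 20 bp.

Two products: 52 bp, 20 bp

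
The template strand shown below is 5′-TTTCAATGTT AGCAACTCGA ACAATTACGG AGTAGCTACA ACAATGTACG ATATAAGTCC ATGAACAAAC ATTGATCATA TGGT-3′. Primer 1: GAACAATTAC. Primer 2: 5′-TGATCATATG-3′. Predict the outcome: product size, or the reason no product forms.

Primer 1 (GAACAATTAC) matches the top strand at positions 19–28 (3' end points downstream).
Primer 2 (TGATCATATG) also matches the top strand directly, at positions 73–82 — its reverse complement CATATGATCA is not present.
Both primers anneal to the bottom strand with 3' ends pointing the same way, so neither can prime synthesis back toward the other.

No product — both primers anneal to the same strand and extend in the same direction.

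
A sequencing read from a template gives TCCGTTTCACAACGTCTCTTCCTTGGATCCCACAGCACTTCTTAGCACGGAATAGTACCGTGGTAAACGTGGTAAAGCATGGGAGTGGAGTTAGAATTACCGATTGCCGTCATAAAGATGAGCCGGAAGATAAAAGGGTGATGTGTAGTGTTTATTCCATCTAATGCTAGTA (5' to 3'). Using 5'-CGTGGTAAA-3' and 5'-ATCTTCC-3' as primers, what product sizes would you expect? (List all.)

The forward primer CGTGGTAAA matches the top strand at positions 59–67, 68–76.
The reverse primer's reverse complement is GGAAGAT, matching at positions 125–131.
Each forward site pairs with the reverse site to give a product ending at position 131: sizes 73, 64 bp.

73 bp, 64 bp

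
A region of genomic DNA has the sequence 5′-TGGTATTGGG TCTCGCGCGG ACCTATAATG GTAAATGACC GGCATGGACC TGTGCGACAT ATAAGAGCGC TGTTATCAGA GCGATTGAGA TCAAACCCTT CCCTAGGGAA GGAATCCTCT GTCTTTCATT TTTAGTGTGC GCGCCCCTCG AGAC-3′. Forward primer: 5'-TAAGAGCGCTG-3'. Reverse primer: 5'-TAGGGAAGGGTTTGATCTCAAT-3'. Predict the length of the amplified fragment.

Scanning the template, TAAGAGCGCTG occurs at positions 62–72; this primer anneals to the bottom strand there with its 3' end pointing downstream.
The reverse primer's reverse complement is ATTGAGATCAAACCCTTCCCTA, which matches the template at positions 84–105.
The product runs from position 62 to position 105, so its length is 105 − 62 + 1 = 44 bp.

44 bp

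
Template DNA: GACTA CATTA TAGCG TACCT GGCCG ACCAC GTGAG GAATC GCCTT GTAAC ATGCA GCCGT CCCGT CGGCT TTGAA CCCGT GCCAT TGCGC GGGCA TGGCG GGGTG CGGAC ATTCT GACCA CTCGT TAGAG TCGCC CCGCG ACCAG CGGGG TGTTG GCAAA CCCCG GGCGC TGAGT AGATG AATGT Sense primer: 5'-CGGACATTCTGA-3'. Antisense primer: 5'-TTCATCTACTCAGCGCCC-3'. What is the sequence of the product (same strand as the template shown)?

5'-CGGACATTCTGACCACTCGTTAGAGTCGCCCCGCGACCAGCGGGGTGTTGGCAAACCCCGGGCGCTGAGTAGATGAA-3'

The forward primer matches the template at positions 106–117.
The reverse primer's reverse complement is GGGCGCTGAGTAGATGAA, which matches the template at positions 165–182.
The product is the template from position 106 through 182 (77 bp).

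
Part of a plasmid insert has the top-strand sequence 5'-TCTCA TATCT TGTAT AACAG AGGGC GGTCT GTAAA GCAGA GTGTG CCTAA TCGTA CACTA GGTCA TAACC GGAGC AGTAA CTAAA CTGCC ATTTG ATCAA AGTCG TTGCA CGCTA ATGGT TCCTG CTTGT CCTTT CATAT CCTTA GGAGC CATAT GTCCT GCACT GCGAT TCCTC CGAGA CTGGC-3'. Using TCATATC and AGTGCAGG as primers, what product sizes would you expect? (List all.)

163 bp, 31 bp

The forward primer TCATATC matches the top strand at positions 3–9, 135–141.
The reverse primer's reverse complement is CCTGCACT, matching at positions 158–165.
Each forward site pairs with the reverse site to give a product ending at position 165: sizes 163, 31 bp.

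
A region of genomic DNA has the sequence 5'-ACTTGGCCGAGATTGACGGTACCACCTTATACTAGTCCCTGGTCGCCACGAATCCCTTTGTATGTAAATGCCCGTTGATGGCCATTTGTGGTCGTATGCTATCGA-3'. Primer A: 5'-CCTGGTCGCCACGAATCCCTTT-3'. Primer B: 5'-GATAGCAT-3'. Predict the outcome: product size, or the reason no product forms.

Yes — a 66 bp product.

Primer A (CCTGGTCGCCACGAATCCCTTT) matches the top strand at positions 38–59; it acts as a forward primer.
Primer B's reverse complement is ATGCTATC, matching the top strand at positions 96–103; it acts as a reverse primer.
The 3' ends face each other across positions 38–103, giving a 66 bp product.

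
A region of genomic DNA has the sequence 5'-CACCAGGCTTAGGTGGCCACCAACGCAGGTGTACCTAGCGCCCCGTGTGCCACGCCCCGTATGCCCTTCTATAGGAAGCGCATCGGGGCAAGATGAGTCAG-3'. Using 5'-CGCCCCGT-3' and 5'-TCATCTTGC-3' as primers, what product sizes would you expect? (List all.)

58 bp, 44 bp

The forward primer CGCCCCGT matches the top strand at positions 39–46, 53–60.
The reverse primer's reverse complement is GCAAGATGA, matching at positions 88–96.
Each forward site pairs with the reverse site to give a product ending at position 96: sizes 58, 44 bp.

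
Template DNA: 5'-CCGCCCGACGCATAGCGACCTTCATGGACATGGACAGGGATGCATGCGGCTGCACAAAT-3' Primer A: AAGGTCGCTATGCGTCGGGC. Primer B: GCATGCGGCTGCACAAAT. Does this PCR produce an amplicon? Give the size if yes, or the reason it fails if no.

No product — the primers' 3' ends point away from each other.

Primer A (AAGGTCGCTATGCGTCGGGC) has reverse complement GCCCGACGCATAGCGACCTT, which matches the top strand at positions 3–22; primer A anneals to the top strand there with its 3' end pointing upstream toward position 3.
Primer B (GCATGCGGCTGCACAAAT) matches the top strand directly at positions 42–59; it anneals to the bottom strand with its 3' end pointing downstream toward position 59.
The 3' ends diverge (primer A extends toward position 1, primer B toward position 59), so the primers never converge on a shared product.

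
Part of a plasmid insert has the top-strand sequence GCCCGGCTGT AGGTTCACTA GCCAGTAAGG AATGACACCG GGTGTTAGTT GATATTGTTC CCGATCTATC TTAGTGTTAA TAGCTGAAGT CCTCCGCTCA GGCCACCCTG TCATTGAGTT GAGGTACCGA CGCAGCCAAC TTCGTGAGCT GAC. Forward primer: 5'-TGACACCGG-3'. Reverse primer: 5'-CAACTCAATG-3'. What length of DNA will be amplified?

Scanning the template, TGACACCGG occurs at positions 33–41; this primer anneals to the bottom strand there with its 3' end pointing downstream.
Taking the reverse complement of CAACTCAATG gives CATTGAGTTG, found at positions 112–121 on the template; the primer anneals here to the top strand with its 3' end pointing upstream.
Product length = (reverse-primer end) − (forward-primer start) + 1 = 121 − 33 + 1 = 89 bp.

89 bp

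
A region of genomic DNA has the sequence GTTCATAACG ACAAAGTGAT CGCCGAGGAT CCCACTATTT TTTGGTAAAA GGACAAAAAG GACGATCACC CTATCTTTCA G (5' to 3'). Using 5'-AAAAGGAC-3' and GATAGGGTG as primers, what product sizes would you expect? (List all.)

29 bp, 20 bp

The forward primer AAAAGGAC matches the top strand at positions 47–54, 56–63.
The reverse primer's reverse complement is CACCCTATC, matching at positions 67–75.
Each forward site pairs with the reverse site to give a product ending at position 75: sizes 29, 20 bp.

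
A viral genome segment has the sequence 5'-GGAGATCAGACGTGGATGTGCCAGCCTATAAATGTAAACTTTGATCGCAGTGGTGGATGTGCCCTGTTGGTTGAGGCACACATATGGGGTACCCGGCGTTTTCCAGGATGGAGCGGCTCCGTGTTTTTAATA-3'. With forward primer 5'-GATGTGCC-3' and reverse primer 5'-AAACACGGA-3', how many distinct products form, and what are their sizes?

Two products: 112 bp, 71 bp

The forward primer GATGTGCC matches the top strand at positions 15–22, 56–63.
The reverse primer's reverse complement is TCCGTGTTT, matching at positions 118–126.
Each forward site pairs with the reverse site to give a product ending at position 126: sizes 112, 71 bp.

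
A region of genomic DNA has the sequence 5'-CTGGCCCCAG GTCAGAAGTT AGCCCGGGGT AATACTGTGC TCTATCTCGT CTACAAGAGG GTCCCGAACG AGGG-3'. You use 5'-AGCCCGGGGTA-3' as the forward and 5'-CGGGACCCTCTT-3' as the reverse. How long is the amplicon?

46 bp

Forward primer AGCCCGGGGTA is found on the top strand at positions 21–31.
Reverse complement of the reverse primer: AAGAGGGTCCCG. This occurs on the top strand at positions 55–66.
The product runs from position 21 to position 66, so its length is 66 − 21 + 1 = 46 bp.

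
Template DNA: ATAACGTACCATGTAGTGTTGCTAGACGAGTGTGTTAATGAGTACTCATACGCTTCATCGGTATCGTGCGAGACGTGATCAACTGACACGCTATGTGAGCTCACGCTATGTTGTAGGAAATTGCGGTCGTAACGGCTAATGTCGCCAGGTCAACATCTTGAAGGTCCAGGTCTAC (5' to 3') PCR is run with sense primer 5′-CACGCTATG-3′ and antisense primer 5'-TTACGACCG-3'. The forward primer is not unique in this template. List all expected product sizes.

The forward primer CACGCTATG matches the top strand at positions 87–95, 102–110.
The reverse primer's reverse complement is CGGTCGTAA, matching at positions 124–132.
Each forward site pairs with the reverse site to give a product ending at position 132: sizes 46, 31 bp.

46 bp, 31 bp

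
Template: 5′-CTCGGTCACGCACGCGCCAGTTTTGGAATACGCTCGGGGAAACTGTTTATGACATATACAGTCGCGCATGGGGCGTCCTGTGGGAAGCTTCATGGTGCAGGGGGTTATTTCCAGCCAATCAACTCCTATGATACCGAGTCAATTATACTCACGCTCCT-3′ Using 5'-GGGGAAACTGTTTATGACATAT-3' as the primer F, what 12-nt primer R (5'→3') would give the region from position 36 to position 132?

5'-ATCATAGGAGTT-3'

The product's 3' end on the top strand is position 132.
The reverse primer anneals to the top strand over positions 121–132, i.e. to AACTCCTATGAT.
Its sequence written 5'→3' is the reverse complement: ATCATAGGAGTT.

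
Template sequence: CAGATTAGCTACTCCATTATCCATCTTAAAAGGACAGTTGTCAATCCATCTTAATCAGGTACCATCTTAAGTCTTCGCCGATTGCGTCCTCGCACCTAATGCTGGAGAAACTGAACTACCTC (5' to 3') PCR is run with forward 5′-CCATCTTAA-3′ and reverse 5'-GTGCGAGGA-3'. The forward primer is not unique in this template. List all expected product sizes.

The forward primer CCATCTTAA matches the top strand at positions 21–29, 46–54, 62–70.
The reverse primer's reverse complement is TCCTCGCAC, matching at positions 87–95.
Each forward site pairs with the reverse site to give a product ending at position 95: sizes 75, 50, 34 bp.

75 bp, 50 bp, 34 bp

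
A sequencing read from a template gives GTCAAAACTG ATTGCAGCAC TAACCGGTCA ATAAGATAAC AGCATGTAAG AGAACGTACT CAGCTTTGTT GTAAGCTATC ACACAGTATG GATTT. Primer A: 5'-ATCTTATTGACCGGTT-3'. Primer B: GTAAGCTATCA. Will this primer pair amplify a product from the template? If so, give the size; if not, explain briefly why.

No product — the primers' 3' ends point away from each other.

Primer A (ATCTTATTGACCGGTT) has reverse complement AACCGGTCAATAAGAT, which matches the top strand at positions 22–37; primer A anneals to the top strand there with its 3' end pointing upstream toward position 22.
Primer B (GTAAGCTATCA) matches the top strand directly at positions 71–81; it anneals to the bottom strand with its 3' end pointing downstream toward position 81.
The 3' ends diverge (primer A extends toward position 1, primer B toward position 95), so the primers never converge on a shared product.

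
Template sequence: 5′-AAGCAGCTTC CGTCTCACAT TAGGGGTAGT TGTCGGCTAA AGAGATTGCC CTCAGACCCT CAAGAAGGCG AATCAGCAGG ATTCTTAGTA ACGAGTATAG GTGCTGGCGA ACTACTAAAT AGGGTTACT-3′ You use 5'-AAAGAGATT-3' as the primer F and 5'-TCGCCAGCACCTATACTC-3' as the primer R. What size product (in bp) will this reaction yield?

Scanning the template, AAAGAGATT occurs at positions 39–47; this primer anneals to the bottom strand there with its 3' end pointing downstream.
Taking the reverse complement of TCGCCAGCACCTATACTC gives GAGTATAGGTGCTGGCGA, found at positions 93–110 on the template; the primer anneals here to the top strand with its 3' end pointing upstream.
The product runs from position 39 to position 110, so its length is 110 − 39 + 1 = 72 bp.

72 bp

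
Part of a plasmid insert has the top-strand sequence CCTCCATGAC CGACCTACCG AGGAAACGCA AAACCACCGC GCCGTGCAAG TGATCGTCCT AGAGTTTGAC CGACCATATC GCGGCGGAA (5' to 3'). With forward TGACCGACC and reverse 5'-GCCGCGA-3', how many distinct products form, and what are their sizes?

Two products: 79 bp, 19 bp

The forward primer TGACCGACC matches the top strand at positions 7–15, 67–75.
The reverse primer's reverse complement is TCGCGGC, matching at positions 79–85.
Each forward site pairs with the reverse site to give a product ending at position 85: sizes 79, 19 bp.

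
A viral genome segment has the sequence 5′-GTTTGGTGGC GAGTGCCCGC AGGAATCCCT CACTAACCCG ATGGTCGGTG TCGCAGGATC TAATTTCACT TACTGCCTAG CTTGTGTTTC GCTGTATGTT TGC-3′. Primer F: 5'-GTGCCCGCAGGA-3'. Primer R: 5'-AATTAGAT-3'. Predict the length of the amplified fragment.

53 bp

Scanning the template, GTGCCCGCAGGA occurs at positions 13–24; this primer anneals to the bottom strand there with its 3' end pointing downstream.
The reverse primer's reverse complement is ATCTAATT, which matches the template at positions 58–65.
The product runs from position 13 to position 65, so its length is 65 − 13 + 1 = 53 bp.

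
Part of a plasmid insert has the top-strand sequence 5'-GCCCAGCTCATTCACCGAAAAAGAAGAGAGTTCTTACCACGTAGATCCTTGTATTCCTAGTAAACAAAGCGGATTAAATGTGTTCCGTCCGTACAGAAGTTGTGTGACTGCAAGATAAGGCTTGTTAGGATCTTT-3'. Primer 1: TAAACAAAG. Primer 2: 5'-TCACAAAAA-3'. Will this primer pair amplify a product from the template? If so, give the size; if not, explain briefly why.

Primer 2 (TCACAAAAA) does not match the top strand, and its reverse complement TTTTTGTGA does not match either.
With no annealing site for primer 2, no amplification occurs.

No product — primer 2 has no binding site in the template.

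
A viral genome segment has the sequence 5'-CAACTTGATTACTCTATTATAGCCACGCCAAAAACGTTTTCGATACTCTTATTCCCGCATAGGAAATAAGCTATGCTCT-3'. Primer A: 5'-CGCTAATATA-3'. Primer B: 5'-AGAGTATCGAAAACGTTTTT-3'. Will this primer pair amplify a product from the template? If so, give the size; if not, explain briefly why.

Primer A (CGCTAATATA) does not match the top strand, and its reverse complement TATATTAGCG does not match either.
With no annealing site for primer A, no amplification occurs.

No product — primer A has no binding site in the template.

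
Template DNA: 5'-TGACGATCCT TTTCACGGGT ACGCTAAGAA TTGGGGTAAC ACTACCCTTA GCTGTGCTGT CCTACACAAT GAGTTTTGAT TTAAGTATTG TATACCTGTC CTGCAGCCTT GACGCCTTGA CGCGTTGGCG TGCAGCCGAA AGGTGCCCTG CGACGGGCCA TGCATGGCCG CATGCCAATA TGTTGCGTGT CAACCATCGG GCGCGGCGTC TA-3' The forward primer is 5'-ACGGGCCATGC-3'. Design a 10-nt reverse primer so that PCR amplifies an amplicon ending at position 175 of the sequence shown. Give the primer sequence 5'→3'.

The forward primer binds at positions 153–163; the product's 3' end on the top strand is position 175.
The reverse primer anneals to the top strand over positions 166–175, i.e. to GGCCGCATGC.
Its sequence written 5'→3' is the reverse complement: GCATGCGGCC.

5'-GCATGCGGCC-3'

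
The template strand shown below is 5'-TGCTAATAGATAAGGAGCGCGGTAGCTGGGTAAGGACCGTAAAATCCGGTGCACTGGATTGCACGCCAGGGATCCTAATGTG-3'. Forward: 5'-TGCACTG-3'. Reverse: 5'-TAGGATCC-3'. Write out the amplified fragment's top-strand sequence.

Scanning the template, TGCACTG occurs at positions 50–56; this primer anneals to the bottom strand there with its 3' end pointing downstream.
Taking the reverse complement of TAGGATCC gives GGATCCTA, found at positions 70–77 on the template; the primer anneals here to the top strand with its 3' end pointing upstream.
The product is the template from position 50 through 77 (28 bp).

5'-TGCACTGGATTGCACGCCAGGGATCCTA-3'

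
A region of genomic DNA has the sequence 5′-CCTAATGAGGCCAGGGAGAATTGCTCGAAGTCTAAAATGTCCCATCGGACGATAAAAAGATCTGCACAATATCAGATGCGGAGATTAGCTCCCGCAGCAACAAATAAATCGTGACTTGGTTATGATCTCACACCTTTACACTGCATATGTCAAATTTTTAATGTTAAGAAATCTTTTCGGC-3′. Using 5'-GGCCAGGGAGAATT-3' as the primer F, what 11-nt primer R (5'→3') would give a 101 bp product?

The forward primer binds at positions 9–22, so a 101 bp product ends at position 9 + 101 − 1 = 109.
The reverse primer anneals to the top strand over positions 99–109, i.e. to AACAAATAAAT.
Its sequence written 5'→3' is the reverse complement: ATTTATTTGTT.

5'-ATTTATTTGTT-3'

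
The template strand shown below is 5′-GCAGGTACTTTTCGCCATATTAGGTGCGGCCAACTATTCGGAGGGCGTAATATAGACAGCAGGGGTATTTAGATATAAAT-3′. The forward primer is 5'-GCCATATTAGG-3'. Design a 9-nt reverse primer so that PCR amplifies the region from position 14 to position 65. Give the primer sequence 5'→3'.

5'-CCCCTGCTG-3'

The product's 3' end on the top strand is position 65.
The reverse primer anneals to the top strand over positions 57–65, i.e. to CAGCAGGGG.
Its sequence written 5'→3' is the reverse complement: CCCCTGCTG.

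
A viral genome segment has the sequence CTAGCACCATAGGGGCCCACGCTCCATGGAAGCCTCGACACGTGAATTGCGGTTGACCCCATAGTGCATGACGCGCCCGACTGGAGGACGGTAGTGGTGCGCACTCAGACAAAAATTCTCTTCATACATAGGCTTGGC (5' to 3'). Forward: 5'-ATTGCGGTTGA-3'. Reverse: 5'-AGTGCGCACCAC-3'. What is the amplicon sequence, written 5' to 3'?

Scanning the template, ATTGCGGTTGA occurs at positions 46–56; this primer anneals to the bottom strand there with its 3' end pointing downstream.
The reverse primer's reverse complement is GTGGTGCGCACT, which matches the template at positions 94–105.
The product is the template from position 46 through 105 (60 bp).

5'-ATTGCGGTTGACCCCATAGTGCATGACGCGCCCGACTGGAGGACGGTAGTGGTGCGCACT-3'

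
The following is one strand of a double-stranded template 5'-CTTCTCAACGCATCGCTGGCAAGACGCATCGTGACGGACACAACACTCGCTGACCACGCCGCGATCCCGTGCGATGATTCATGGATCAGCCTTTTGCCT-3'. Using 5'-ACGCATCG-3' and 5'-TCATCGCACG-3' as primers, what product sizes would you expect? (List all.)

The forward primer ACGCATCG matches the top strand at positions 8–15, 24–31.
The reverse primer's reverse complement is CGTGCGATGA, matching at positions 68–77.
Each forward site pairs with the reverse site to give a product ending at position 77: sizes 70, 54 bp.

70 bp, 54 bp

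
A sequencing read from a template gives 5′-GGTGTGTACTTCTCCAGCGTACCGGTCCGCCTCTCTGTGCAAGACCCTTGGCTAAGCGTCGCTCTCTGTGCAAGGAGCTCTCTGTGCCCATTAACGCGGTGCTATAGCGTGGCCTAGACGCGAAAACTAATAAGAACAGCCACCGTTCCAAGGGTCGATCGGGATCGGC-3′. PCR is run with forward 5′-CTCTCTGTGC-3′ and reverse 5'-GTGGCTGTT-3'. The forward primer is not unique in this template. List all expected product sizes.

The forward primer CTCTCTGTGC matches the top strand at positions 31–40, 62–71, 78–87.
The reverse primer's reverse complement is AACAGCCAC, matching at positions 135–143.
Each forward site pairs with the reverse site to give a product ending at position 143: sizes 113, 82, 66 bp.

113 bp, 82 bp, 66 bp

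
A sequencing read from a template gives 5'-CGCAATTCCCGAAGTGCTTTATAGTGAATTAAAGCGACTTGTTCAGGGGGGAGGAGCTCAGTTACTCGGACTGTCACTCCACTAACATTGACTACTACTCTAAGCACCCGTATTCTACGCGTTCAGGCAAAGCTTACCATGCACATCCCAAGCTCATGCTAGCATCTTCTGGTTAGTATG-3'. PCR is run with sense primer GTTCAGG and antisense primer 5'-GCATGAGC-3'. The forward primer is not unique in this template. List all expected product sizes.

119 bp, 39 bp

The forward primer GTTCAGG matches the top strand at positions 41–47, 121–127.
The reverse primer's reverse complement is GCTCATGC, matching at positions 152–159.
Each forward site pairs with the reverse site to give a product ending at position 159: sizes 119, 39 bp.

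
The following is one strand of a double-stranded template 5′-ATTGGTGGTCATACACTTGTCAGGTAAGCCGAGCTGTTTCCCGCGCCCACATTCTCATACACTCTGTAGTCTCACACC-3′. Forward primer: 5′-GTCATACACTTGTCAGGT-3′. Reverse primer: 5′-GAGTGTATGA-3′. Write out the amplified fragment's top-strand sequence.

5'-GTCATACACTTGTCAGGTAAGCCGAGCTGTTTCCCGCGCCCACATTCTCATACACTC-3'

Forward primer GTCATACACTTGTCAGGT is found on the top strand at positions 8–25.
Reverse complement of the reverse primer: TCATACACTC. This occurs on the top strand at positions 55–64.
The product is the template from position 8 through 64 (57 bp).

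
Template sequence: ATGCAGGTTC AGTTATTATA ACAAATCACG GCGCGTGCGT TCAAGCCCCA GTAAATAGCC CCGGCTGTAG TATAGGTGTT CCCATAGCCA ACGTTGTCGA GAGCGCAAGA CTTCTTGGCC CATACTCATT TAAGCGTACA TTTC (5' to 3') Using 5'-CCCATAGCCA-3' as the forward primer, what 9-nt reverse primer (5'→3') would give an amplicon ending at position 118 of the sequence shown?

The forward primer binds at positions 81–90; the product's 3' end on the top strand is position 118.
The reverse primer anneals to the top strand over positions 110–118, i.e. to ACTTCTTGG.
Its sequence written 5'→3' is the reverse complement: CCAAGAAGT.

5'-CCAAGAAGT-3'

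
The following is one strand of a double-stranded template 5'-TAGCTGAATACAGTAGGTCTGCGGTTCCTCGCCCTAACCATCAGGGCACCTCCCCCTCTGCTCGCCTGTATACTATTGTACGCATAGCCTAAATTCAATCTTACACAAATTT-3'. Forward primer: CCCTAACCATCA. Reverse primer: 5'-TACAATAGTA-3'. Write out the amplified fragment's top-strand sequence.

5'-CCCTAACCATCAGGGCACCTCCCCCTCTGCTCGCCTGTATACTATTGTA-3'

Forward primer CCCTAACCATCA is found on the top strand at positions 32–43.
Taking the reverse complement of TACAATAGTA gives TACTATTGTA, found at positions 71–80 on the template; the primer anneals here to the top strand with its 3' end pointing upstream.
The product is the template from position 32 through 80 (49 bp).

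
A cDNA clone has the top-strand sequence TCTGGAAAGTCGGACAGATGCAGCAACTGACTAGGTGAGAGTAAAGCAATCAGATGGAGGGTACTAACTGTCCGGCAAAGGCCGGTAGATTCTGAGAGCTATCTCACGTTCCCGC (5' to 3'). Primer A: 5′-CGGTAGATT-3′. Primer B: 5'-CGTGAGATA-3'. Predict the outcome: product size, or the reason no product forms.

Yes — a 26 bp product.

Primer A (CGGTAGATT) matches the top strand at positions 83–91; it acts as a forward primer.
Primer B's reverse complement is TATCTCACG, matching the top strand at positions 100–108; it acts as a reverse primer.
The 3' ends face each other across positions 83–108, giving a 26 bp product.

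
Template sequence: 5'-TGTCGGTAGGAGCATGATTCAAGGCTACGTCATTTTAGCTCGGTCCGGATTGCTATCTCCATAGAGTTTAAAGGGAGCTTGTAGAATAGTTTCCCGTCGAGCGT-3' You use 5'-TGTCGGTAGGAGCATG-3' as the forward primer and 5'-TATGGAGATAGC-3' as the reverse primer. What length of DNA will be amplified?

The forward primer matches the template at positions 1–16.
The reverse primer's reverse complement is GCTATCTCCATA, which matches the template at positions 52–63.
Amplicon spans positions 1–63: 63 bp.

63 bp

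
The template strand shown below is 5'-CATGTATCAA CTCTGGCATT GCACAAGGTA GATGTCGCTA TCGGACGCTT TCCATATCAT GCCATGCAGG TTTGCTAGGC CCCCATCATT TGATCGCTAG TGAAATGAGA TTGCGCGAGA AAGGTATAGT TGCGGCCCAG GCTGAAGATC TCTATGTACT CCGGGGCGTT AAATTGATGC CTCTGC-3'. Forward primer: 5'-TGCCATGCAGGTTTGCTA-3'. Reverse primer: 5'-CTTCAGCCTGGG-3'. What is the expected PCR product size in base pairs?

Forward primer TGCCATGCAGGTTTGCTA is found on the top strand at positions 60–77.
The reverse primer's reverse complement is CCCAGGCTGAAG, which matches the template at positions 136–147.
Amplicon spans positions 60–147: 88 bp.

88 bp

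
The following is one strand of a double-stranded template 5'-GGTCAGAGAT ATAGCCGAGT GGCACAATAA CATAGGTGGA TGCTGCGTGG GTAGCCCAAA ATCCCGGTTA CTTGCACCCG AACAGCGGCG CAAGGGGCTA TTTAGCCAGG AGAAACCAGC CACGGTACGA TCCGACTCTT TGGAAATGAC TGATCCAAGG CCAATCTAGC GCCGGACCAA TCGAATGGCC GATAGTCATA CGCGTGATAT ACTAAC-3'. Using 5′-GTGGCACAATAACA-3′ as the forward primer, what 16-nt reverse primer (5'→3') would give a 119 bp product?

The forward primer binds at positions 19–32, so a 119 bp product ends at position 19 + 119 − 1 = 137.
The reverse primer anneals to the top strand over positions 122–137, i.e. to ACGGTACGATCCGACT.
Its sequence written 5'→3' is the reverse complement: AGTCGGATCGTACCGT.

5'-AGTCGGATCGTACCGT-3'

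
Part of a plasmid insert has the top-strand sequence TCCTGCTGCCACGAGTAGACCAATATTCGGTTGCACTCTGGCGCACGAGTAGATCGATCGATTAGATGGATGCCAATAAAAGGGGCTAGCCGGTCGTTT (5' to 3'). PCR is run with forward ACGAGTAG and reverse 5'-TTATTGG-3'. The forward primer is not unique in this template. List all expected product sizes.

The forward primer ACGAGTAG matches the top strand at positions 11–18, 45–52.
The reverse primer's reverse complement is CCAATAA, matching at positions 73–79.
Each forward site pairs with the reverse site to give a product ending at position 79: sizes 69, 35 bp.

69 bp, 35 bp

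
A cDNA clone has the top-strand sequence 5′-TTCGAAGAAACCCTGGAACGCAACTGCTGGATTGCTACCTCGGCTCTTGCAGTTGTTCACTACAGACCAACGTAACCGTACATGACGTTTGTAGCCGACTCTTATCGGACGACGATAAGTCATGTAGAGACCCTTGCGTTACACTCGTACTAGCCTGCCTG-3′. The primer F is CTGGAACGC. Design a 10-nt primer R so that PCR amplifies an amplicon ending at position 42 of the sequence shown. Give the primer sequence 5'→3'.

The forward primer binds at positions 13–21; the product's 3' end on the top strand is position 42.
The reverse primer anneals to the top strand over positions 33–42, i.e. to TGCTACCTCG.
Its sequence written 5'→3' is the reverse complement: CGAGGTAGCA.

5'-CGAGGTAGCA-3'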